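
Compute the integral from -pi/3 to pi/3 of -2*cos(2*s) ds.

An antiderivative is F(s) = -sin(2*s).
Then F(pi/3) - F(-pi/3) = (-sqrt(3)/2) - (sqrt(3)/2) = -sqrt(3).

-sqrt(3)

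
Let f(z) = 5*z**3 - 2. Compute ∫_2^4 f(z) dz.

296

By the power rule, an antiderivative is F(z) = 5*z**4/4 - 2*z.
Then F(4) - F(2) = (312) - (16) = 296.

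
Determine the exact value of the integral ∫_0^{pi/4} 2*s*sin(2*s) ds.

1/2

Integrate by parts once (u = s, dv = 2*sin(2*s) ds).
An antiderivative is F(s) = -s*cos(2*s) + sin(2*s)/2.
Then F(pi/4) - F(0) = (1/2) - (0) = 1/2.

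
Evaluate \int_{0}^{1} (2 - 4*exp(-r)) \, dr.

-2 + 4*exp(-1)

An antiderivative is F(r) = 2*r + 4*exp(-r).
Then F(1) - F(0) = (4*exp(-1) + 2) - (4) = -2 + 4*exp(-1).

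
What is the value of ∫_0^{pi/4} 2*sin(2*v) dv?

1

An antiderivative is F(v) = -cos(2*v).
Then F(pi/4) - F(0) = (0) - (-1) = 1.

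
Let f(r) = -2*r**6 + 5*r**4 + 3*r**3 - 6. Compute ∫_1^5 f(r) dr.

-131272/7

By the power rule, an antiderivative is F(r) = -2*r**7/7 + r**5 + 3*r**4/4 - 6*r.
Then F(5) - F(1) = (-525215/28) - (-127/28) = -131272/7.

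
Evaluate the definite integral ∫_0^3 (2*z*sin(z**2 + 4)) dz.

-cos(13) + cos(4)

Let u = z**2 + 4, so du = 2*z dz. When z = 0, u = 4; when z = 3, u = 13.
The integral becomes ∫ sin(u) du from 4 to 13, with antiderivative -cos(u).
Back in z: F(z) = -cos(z**2 + 4).
Then F(3) - F(0) = (-cos(13)) - (-cos(4)) = -cos(13) + cos(4).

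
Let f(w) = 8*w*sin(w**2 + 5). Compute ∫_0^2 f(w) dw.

Let u = w**2 + 5, so du = 2*w dw. When w = 0, u = 5; when w = 2, u = 9.
The integral becomes 4·∫ sin(u) du from 5 to 9, with antiderivative -4*cos(u).
Back in w: F(w) = -4*cos(w**2 + 5).
Then F(2) - F(0) = (-4*cos(9)) - (-4*cos(5)) = 4*cos(5) - 4*cos(9).

4*cos(5) - 4*cos(9)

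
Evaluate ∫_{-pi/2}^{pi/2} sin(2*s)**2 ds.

pi/2

Use the identity sin^2(2*s) = (1 - cos(4*s))/2.
An antiderivative is F(s) = s/2 - sin(4*s)/8.
Then F(pi/2) - F(-pi/2) = (pi/4) - (-pi/4) = pi/2.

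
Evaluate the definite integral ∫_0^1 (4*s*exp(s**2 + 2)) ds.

Let u = s**2 + 2, so du = 2*s ds. When s = 0, u = 2; when s = 1, u = 3.
The integral becomes 2·∫ exp(u) du from 2 to 3, with antiderivative 2*exp(u).
Back in s: F(s) = 2*exp(s**2 + 2).
Then F(1) - F(0) = (2*exp(3)) - (2*exp(2)) = -2*(1 - exp(1))*exp(2).

-2*(1 - exp(1))*exp(2)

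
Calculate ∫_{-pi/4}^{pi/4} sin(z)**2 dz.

Use the identity sin^2(z) = (1 - cos(2*z))/2.
An antiderivative is F(z) = z/2 - sin(2*z)/4.
Then F(pi/4) - F(-pi/4) = (-1/4 + pi/8) - (1/4 - pi/8) = -1/2 + pi/4.

-1/2 + pi/4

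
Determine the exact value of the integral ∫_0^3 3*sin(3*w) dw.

1 - cos(9)

Let u = 3*w, so du = 3 dw. When w = 0, u = 0; when w = 3, u = 9.
The integral becomes ∫ sin(u) du from 0 to 9, with antiderivative -cos(u).
Back in w: F(w) = -cos(3*w).
Then F(3) - F(0) = (-cos(9)) - (-1) = 1 - cos(9).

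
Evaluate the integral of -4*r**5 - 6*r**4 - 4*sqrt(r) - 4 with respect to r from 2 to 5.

By the power rule, an antiderivative is F(r) = -2*r**6/3 - 6*r**5/5 - 8*r**(3/2)/3 - 4*r.
Then F(5) - F(2) = (-42560/3 - 40*sqrt(5)/3) - (-1336/15 - 16*sqrt(2)/3) = -70488/5 - 40*sqrt(5)/3 + 16*sqrt(2)/3.

-70488/5 - 40*sqrt(5)/3 + 16*sqrt(2)/3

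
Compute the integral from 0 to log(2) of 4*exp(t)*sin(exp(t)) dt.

-4*cos(2) + 4*cos(1)

Let u = exp(t), so du = exp(t) dt. When t = 0, u = 1; when t = log(2), u = 2.
The integral becomes 4·∫ sin(u) du from 1 to 2, with antiderivative -4*cos(u).
Back in t: F(t) = -4*cos(exp(t)).
Then F(log(2)) - F(0) = (-4*cos(2)) - (-4*cos(1)) = -4*cos(2) + 4*cos(1).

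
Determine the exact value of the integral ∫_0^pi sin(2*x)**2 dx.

Use the identity sin^2(2*x) = (1 - cos(4*x))/2.
An antiderivative is F(x) = x/2 - sin(4*x)/8.
Then F(pi) - F(0) = (pi/2) - (0) = pi/2.

pi/2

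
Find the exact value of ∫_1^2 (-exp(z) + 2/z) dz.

-exp(2) + log(4) + exp(1)

An antiderivative is F(z) = -exp(z) + 2*log(z).
Then F(2) - F(1) = (-exp(2) + log(4)) - (-exp(1)) = -exp(2) + log(4) + exp(1).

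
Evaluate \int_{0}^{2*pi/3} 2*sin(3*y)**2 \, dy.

2*pi/3

Use the identity sin^2(3*y) = (1 - cos(6*y))/2.
An antiderivative is F(y) = y - sin(6*y)/6.
Then F(2*pi/3) - F(0) = (2*pi/3) - (0) = 2*pi/3.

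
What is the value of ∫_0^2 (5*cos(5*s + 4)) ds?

-sin(4) + sin(14)

Let u = 5*s + 4, so du = 5 ds. When s = 0, u = 4; when s = 2, u = 14.
The integral becomes ∫ cos(u) du from 4 to 14, with antiderivative sin(u).
Back in s: F(s) = sin(5*s + 4).
Then F(2) - F(0) = (sin(14)) - (sin(4)) = -sin(4) + sin(14).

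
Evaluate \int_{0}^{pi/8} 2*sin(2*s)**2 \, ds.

Use the identity sin^2(2*s) = (1 - cos(4*s))/2.
An antiderivative is F(s) = s - sin(4*s)/4.
Then F(pi/8) - F(0) = (-1/4 + pi/8) - (0) = -1/4 + pi/8.

-1/4 + pi/8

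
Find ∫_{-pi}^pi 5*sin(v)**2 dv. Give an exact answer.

5*pi

Use the identity sin^2(v) = (1 - cos(2*v))/2.
An antiderivative is F(v) = 5*v/2 - 5*sin(2*v)/4.
Then F(pi) - F(-pi) = (5*pi/2) - (-5*pi/2) = 5*pi.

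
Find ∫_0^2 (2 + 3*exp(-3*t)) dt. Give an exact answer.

5 - exp(-6)

An antiderivative is F(t) = 2*t - exp(-3*t).
Then F(2) - F(0) = (4 - exp(-6)) - (-1) = 5 - exp(-6).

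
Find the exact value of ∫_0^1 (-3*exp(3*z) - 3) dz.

An antiderivative is F(z) = -exp(3*z) - 3*z.
Then F(1) - F(0) = (-exp(3) - 3) - (-1) = -exp(3) - 2.

-exp(3) - 2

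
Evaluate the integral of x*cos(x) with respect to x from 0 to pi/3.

-1/2 + sqrt(3)*pi/6

Integrate by parts once (u = x, dv = cos(x) dx).
An antiderivative is F(x) = x*sin(x) + cos(x).
Then F(pi/3) - F(0) = (1/2 + sqrt(3)*pi/6) - (1) = -1/2 + sqrt(3)*pi/6.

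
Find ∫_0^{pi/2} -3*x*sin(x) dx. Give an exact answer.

-3

Integrate by parts once (u = x, dv = -3*sin(x) dx).
An antiderivative is F(x) = 3*x*cos(x) - 3*sin(x).
Then F(pi/2) - F(0) = (-3) - (0) = -3.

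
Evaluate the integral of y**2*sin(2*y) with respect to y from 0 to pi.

-pi**2/2

Integrate by parts twice (u = y^2, dv = sin(2*y) dy).
An antiderivative is F(y) = -y**2*cos(2*y)/2 + y*sin(2*y)/2 + cos(2*y)/4.
Then F(pi) - F(0) = (1/4 - pi**2/2) - (1/4) = -pi**2/2.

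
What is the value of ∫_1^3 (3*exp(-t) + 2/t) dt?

An antiderivative is F(t) = 2*log(t) - 3*exp(-t).
Then F(3) - F(1) = (-3*exp(-3) + 2*log(3)) - (-3*exp(-1)) = -3*exp(-3) + 3*exp(-1) + 2*log(3).

-3*exp(-3) + 3*exp(-1) + 2*log(3)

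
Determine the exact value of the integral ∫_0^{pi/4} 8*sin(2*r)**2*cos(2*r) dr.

4/3

Let u = sin(2*r), so du = 2*cos(2*r) dr. When r = 0, u = 0; when r = pi/4, u = 1.
The integral becomes 4·∫ u**2 du from 0 to 1, with antiderivative 4*u**3/3.
Back in r: F(r) = 4*sin(2*r)**3/3.
Then F(pi/4) - F(0) = (4/3) - (0) = 4/3.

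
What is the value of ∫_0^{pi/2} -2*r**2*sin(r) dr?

Integrate by parts twice (u = r^2, dv = -2*sin(r) dr).
An antiderivative is F(r) = 2*r**2*cos(r) - 4*r*sin(r) - 4*cos(r).
Then F(pi/2) - F(0) = (-2*pi) - (-4) = 4 - 2*pi.

4 - 2*pi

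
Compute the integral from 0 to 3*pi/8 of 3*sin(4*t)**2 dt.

9*pi/16

Use the identity sin^2(4*t) = (1 - cos(8*t))/2.
An antiderivative is F(t) = 3*t/2 - 3*sin(8*t)/16.
Then F(3*pi/8) - F(0) = (9*pi/16) - (0) = 9*pi/16.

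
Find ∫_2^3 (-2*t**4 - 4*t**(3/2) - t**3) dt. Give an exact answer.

-2013/20 - 72*sqrt(3)/5 + 32*sqrt(2)/5

By the power rule, an antiderivative is F(t) = -8*t**(5/2)/5 - 2*t**5/5 - t**4/4.
Then F(3) - F(2) = (-2349/20 - 72*sqrt(3)/5) - (-84/5 - 32*sqrt(2)/5) = -2013/20 - 72*sqrt(3)/5 + 32*sqrt(2)/5.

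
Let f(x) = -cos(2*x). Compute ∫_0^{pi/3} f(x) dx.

An antiderivative is F(x) = -sin(2*x)/2.
Then F(pi/3) - F(0) = (-sqrt(3)/4) - (0) = -sqrt(3)/4.

-sqrt(3)/4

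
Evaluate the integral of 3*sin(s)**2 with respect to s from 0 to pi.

3*pi/2

Use the identity sin^2(s) = (1 - cos(2*s))/2.
An antiderivative is F(s) = 3*s/2 - 3*sin(2*s)/4.
Then F(pi) - F(0) = (3*pi/2) - (0) = 3*pi/2.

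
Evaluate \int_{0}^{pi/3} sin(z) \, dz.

An antiderivative is F(z) = -cos(z).
Then F(pi/3) - F(0) = (-1/2) - (-1) = 1/2.

1/2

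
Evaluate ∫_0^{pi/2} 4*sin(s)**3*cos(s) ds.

Let u = sin(s), so du = cos(s) ds. When s = 0, u = 0; when s = pi/2, u = 1.
The integral becomes 4·∫ u**3 du from 0 to 1, with antiderivative u**4.
Back in s: F(s) = sin(s)**4.
Then F(pi/2) - F(0) = (1) - (0) = 1.

1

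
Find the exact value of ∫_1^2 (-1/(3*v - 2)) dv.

-2*log(2)/3

An antiderivative is F(v) = -log(3*v - 2)/3.
Then F(2) - F(1) = (-2*log(2)/3) - (0) = -2*log(2)/3.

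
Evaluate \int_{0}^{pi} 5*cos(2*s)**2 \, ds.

Use the identity cos^2(2*s) = (1 + cos(4*s))/2.
An antiderivative is F(s) = 5*s/2 + 5*sin(4*s)/8.
Then F(pi) - F(0) = (5*pi/2) - (0) = 5*pi/2.

5*pi/2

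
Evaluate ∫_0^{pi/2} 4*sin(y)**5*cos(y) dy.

2/3

Let u = sin(y), so du = cos(y) dy. When y = 0, u = 0; when y = pi/2, u = 1.
The integral becomes 4·∫ u**5 du from 0 to 1, with antiderivative 2*u**6/3.
Back in y: F(y) = 2*sin(y)**6/3.
Then F(pi/2) - F(0) = (2/3) - (0) = 2/3.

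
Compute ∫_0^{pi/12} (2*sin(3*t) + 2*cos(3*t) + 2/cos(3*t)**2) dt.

4/3

An antiderivative is F(t) = 2*sin(3*t)/3 - 2*cos(3*t)/3 + 2*tan(3*t)/3.
Then F(pi/12) - F(0) = (2/3) - (-2/3) = 4/3.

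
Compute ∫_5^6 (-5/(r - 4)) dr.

An antiderivative is F(r) = -5*log(r - 4).
Then F(6) - F(5) = (-log(32)) - (0) = -log(32).

-log(32)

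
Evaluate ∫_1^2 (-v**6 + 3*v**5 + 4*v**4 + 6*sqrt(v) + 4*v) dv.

8*sqrt(2) + 2811/70

By the power rule, an antiderivative is F(v) = -v**7/7 + v**6/2 + 4*v**5/5 + 4*v**(3/2) + 2*v**2.
Then F(2) - F(1) = (8*sqrt(2) + 1656/35) - (501/70) = 8*sqrt(2) + 2811/70.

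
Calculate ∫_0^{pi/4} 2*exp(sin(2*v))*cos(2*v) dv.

-1 + E

Let u = sin(2*v), so du = 2*cos(2*v) dv. When v = 0, u = 0; when v = pi/4, u = 1.
The integral becomes ∫ exp(u) du from 0 to 1, with antiderivative exp(u).
Back in v: F(v) = exp(sin(2*v)).
Then F(pi/4) - F(0) = (E) - (1) = -1 + E.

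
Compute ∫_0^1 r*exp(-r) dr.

1 - 2*exp(-1)

Integrate by parts once (u = r, dv = exp(-r) dr).
An antiderivative is F(r) = (-r - 1)*exp(-r).
Then F(1) - F(0) = (-2*exp(-1)) - (-1) = 1 - 2*exp(-1).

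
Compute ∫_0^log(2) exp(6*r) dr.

21/2

Let u = exp(r), so du = exp(r) dr. When r = 0, u = 1; when r = log(2), u = 2.
The integral becomes ∫ u**5 du from 1 to 2, with antiderivative u**6/6.
Back in r: F(r) = exp(6*r)/6.
Then F(log(2)) - F(0) = (32/3) - (1/6) = 21/2.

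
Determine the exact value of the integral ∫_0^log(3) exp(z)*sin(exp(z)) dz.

Let u = exp(z), so du = exp(z) dz. When z = 0, u = 1; when z = log(3), u = 3.
The integral becomes ∫ sin(u) du from 1 to 3, with antiderivative -cos(u).
Back in z: F(z) = -cos(exp(z)).
Then F(log(3)) - F(0) = (-cos(3)) - (-cos(1)) = cos(1) - cos(3).

cos(1) - cos(3)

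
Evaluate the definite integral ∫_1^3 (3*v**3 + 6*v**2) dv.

By the power rule, an antiderivative is F(v) = 3*v**4/4 + 2*v**3.
Then F(3) - F(1) = (459/4) - (11/4) = 112.

112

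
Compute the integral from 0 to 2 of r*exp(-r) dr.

Integrate by parts once (u = r, dv = exp(-r) dr).
An antiderivative is F(r) = (-r - 1)*exp(-r).
Then F(2) - F(0) = (-3*exp(-2)) - (-1) = 1 - 3*exp(-2).

1 - 3*exp(-2)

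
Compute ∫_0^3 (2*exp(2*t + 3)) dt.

Let u = 2*t + 3, so du = 2 dt. When t = 0, u = 3; when t = 3, u = 9.
The integral becomes ∫ exp(u) du from 3 to 9, with antiderivative exp(u).
Back in t: F(t) = exp(2*t + 3).
Then F(3) - F(0) = (exp(9)) - (exp(3)) = -exp(3) + exp(9).

-exp(3) + exp(9)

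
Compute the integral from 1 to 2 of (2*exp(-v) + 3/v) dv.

An antiderivative is F(v) = 3*log(v) - 2*exp(-v).
Then F(2) - F(1) = (-2*exp(-2) + 3*log(2)) - (-2*exp(-1)) = -2*exp(-2) + 2*exp(-1) + 3*log(2).

-2*exp(-2) + 2*exp(-1) + 3*log(2)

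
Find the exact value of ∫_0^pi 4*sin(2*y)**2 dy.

Use the identity sin^2(2*y) = (1 - cos(4*y))/2.
An antiderivative is F(y) = 2*y - sin(4*y)/2.
Then F(pi) - F(0) = (2*pi) - (0) = 2*pi.

2*pi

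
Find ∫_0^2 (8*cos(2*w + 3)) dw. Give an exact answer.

-4*sin(3) + 4*sin(7)

Let u = 2*w + 3, so du = 2 dw. When w = 0, u = 3; when w = 2, u = 7.
The integral becomes 4·∫ cos(u) du from 3 to 7, with antiderivative 4*sin(u).
Back in w: F(w) = 4*sin(2*w + 3).
Then F(2) - F(0) = (4*sin(7)) - (4*sin(3)) = -4*sin(3) + 4*sin(7).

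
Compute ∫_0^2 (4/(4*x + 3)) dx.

Let u = 4*x + 3, so du = 4 dx. When x = 0, u = 3; when x = 2, u = 11.
The integral becomes ∫ 1/u du from 3 to 11, with antiderivative log(u).
Back in x: F(x) = log(4*x + 3).
Then F(2) - F(0) = (log(11)) - (log(3)) = log(11/3).

log(11/3)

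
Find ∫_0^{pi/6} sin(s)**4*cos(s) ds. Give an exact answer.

1/160

Let u = sin(s), so du = cos(s) ds. When s = 0, u = 0; when s = pi/6, u = 1/2.
The integral becomes ∫ u**4 du from 0 to 1/2, with antiderivative u**5/5.
Back in s: F(s) = sin(s)**5/5.
Then F(pi/6) - F(0) = (1/160) - (0) = 1/160.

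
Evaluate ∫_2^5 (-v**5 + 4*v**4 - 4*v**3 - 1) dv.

By the power rule, an antiderivative is F(v) = -v**6/6 + 4*v**5/5 - v**4 - v.
Then F(5) - F(2) = (-4405/6) - (-46/15) = -7311/10.

-7311/10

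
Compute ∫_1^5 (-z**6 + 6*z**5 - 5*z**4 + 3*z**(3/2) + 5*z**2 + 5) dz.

By the power rule, an antiderivative is F(z) = -z**7/7 + z**6 + 6*z**(5/2)/5 - z**5 + 5*z**3/3 + 5*z.
Then F(5) - F(1) = (30*sqrt(5) + 33025/21) - (811/105) = 30*sqrt(5) + 164314/105.

30*sqrt(5) + 164314/105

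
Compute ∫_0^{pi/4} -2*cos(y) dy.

-sqrt(2)

An antiderivative is F(y) = -2*sin(y).
Then F(pi/4) - F(0) = (-sqrt(2)) - (0) = -sqrt(2).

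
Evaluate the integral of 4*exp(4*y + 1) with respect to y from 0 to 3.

-exp(1) + exp(13)

Let u = 4*y + 1, so du = 4 dy. When y = 0, u = 1; when y = 3, u = 13.
The integral becomes ∫ exp(u) du from 1 to 13, with antiderivative exp(u).
Back in y: F(y) = exp(4*y + 1).
Then F(3) - F(0) = (exp(13)) - (exp(1)) = -exp(1) + exp(13).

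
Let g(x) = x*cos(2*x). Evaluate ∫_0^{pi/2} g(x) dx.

-1/2

Integrate by parts once (u = x, dv = cos(2*x) dx).
An antiderivative is F(x) = x*sin(2*x)/2 + cos(2*x)/4.
Then F(pi/2) - F(0) = (-1/4) - (1/4) = -1/2.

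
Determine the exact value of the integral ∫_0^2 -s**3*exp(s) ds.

-2*exp(2) - 6

Integrate by parts 3 times (u = s^3, dv = -exp(s) ds).
An antiderivative is F(s) = (-s**3 + 3*s**2 - 6*s + 6)*exp(s).
Then F(2) - F(0) = (-2*exp(2)) - (6) = -2*exp(2) - 6.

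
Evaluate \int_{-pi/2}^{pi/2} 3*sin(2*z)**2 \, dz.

3*pi/2

Use the identity sin^2(2*z) = (1 - cos(4*z))/2.
An antiderivative is F(z) = 3*z/2 - 3*sin(4*z)/8.
Then F(pi/2) - F(-pi/2) = (3*pi/4) - (-3*pi/4) = 3*pi/2.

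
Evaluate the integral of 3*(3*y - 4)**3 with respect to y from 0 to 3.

Let u = 3*y - 4, so du = 3 dy. When y = 0, u = -4; when y = 3, u = 5.
The integral becomes ∫ u**3 du from -4 to 5, with antiderivative u**4/4.
Back in y: F(y) = (3*y - 4)**4/4.
Then F(3) - F(0) = (625/4) - (64) = 369/4.

369/4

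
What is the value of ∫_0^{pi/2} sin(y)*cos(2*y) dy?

Use the identity sin(y)cos(2*y) = [sin(3*y) + sin(-y)]/2.
An antiderivative is F(y) = cos(y)/2 - cos(3*y)/6.
Then F(pi/2) - F(0) = (0) - (1/3) = -1/3.

-1/3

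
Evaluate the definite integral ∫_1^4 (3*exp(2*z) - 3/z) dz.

-3*exp(2)/2 - log(64) + 3*exp(8)/2

An antiderivative is F(z) = 3*exp(2*z)/2 - 3*log(z).
Then F(4) - F(1) = (-log(64) + 3*exp(8)/2) - (3*exp(2)/2) = -3*exp(2)/2 - log(64) + 3*exp(8)/2.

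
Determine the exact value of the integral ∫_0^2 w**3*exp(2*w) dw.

Integrate by parts 3 times (u = w^3, dv = exp(2*w) dw).
An antiderivative is F(w) = (4*w**3 - 6*w**2 + 6*w - 3)*exp(2*w)/8.
Then F(2) - F(0) = (17*exp(4)/8) - (-3/8) = 3/8 + 17*exp(4)/8.

3/8 + 17*exp(4)/8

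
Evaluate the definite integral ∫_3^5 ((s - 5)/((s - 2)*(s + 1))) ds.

log(3/4)

Factor the denominator: s**2 - s - 2 = (s + 1)(s - 2).
Partial fractions: (s - 5)/((s - 2)*(s + 1)) = 2/(s + 1) - 1/(s - 2).
An antiderivative is F(s) = -log(s - 2) + 2*log(s + 1).
Then F(5) - F(3) = (log(12)) - (log(16)) = log(3/4).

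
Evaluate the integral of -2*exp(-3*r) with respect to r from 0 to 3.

An antiderivative is F(r) = 2*exp(-3*r)/3.
Then F(3) - F(0) = (2*exp(-9)/3) - (2/3) = -2/3 + 2*exp(-9)/3.

-2/3 + 2*exp(-9)/3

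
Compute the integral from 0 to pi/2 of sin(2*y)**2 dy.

pi/4

Use the identity sin^2(2*y) = (1 - cos(4*y))/2.
An antiderivative is F(y) = y/2 - sin(4*y)/8.
Then F(pi/2) - F(0) = (pi/4) - (0) = pi/4.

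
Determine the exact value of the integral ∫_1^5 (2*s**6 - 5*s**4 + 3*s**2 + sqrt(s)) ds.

10*sqrt(5)/3 + 405730/21

By the power rule, an antiderivative is F(s) = 2*s**7/7 - s**5 + 2*s**(3/2)/3 + s**3.
Then F(5) - F(1) = (10*sqrt(5)/3 + 135250/7) - (20/21) = 10*sqrt(5)/3 + 405730/21.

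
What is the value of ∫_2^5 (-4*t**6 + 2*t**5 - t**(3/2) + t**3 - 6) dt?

By the power rule, an antiderivative is F(t) = -4*t**7/7 + t**6/3 - 2*t**(5/2)/5 + t**4/4 - 6*t.
Then F(5) - F(2) = (-3301895/84 - 10*sqrt(5)) - (-1256/21 - 8*sqrt(2)/5) = -1098957/28 - 10*sqrt(5) + 8*sqrt(2)/5.

-1098957/28 - 10*sqrt(5) + 8*sqrt(2)/5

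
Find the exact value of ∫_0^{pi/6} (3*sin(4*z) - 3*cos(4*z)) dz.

An antiderivative is F(z) = -3*sin(4*z)/4 - 3*cos(4*z)/4.
Then F(pi/6) - F(0) = (3/8 - 3*sqrt(3)/8) - (-3/4) = 9/8 - 3*sqrt(3)/8.

9/8 - 3*sqrt(3)/8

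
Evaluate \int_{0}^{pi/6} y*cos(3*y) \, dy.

Integrate by parts once (u = y, dv = cos(3*y) dy).
An antiderivative is F(y) = y*sin(3*y)/3 + cos(3*y)/9.
Then F(pi/6) - F(0) = (pi/18) - (1/9) = -1/9 + pi/18.

-1/9 + pi/18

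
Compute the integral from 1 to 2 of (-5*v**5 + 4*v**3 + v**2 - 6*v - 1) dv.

-271/6

By the power rule, an antiderivative is F(v) = -5*v**6/6 + v**4 + v**3/3 - 3*v**2 - v.
Then F(2) - F(1) = (-146/3) - (-7/2) = -271/6.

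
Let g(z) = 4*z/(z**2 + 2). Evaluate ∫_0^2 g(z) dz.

Let u = z**2 + 2, so du = 2*z dz. When z = 0, u = 2; when z = 2, u = 6.
The integral becomes 2·∫ 1/u du from 2 to 6, with antiderivative 2*log(u).
Back in z: F(z) = 2*log(z**2 + 2).
Then F(2) - F(0) = (log(36)) - (log(4)) = log(9).

log(9)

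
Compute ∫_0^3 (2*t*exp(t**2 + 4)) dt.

-exp(4) + exp(13)

Let u = t**2 + 4, so du = 2*t dt. When t = 0, u = 4; when t = 3, u = 13.
The integral becomes ∫ exp(u) du from 4 to 13, with antiderivative exp(u).
Back in t: F(t) = exp(t**2 + 4).
Then F(3) - F(0) = (exp(13)) - (exp(4)) = -exp(4) + exp(13).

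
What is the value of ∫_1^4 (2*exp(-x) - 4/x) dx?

An antiderivative is F(x) = -4*log(x) - 2*exp(-x).
Then F(4) - F(1) = (-8*log(2) - 2*exp(-4)) - (-2*exp(-1)) = -8*log(2) - 2*exp(-4) + 2*exp(-1).

-8*log(2) - 2*exp(-4) + 2*exp(-1)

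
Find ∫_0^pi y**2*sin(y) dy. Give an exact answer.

-4 + pi**2

Integrate by parts twice (u = y^2, dv = sin(y) dy).
An antiderivative is F(y) = -y**2*cos(y) + 2*y*sin(y) + 2*cos(y).
Then F(pi) - F(0) = (-2 + pi**2) - (2) = -4 + pi**2.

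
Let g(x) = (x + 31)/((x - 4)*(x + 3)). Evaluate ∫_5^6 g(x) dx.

-8*log(3) + 17*log(2)

Factor the denominator: x**2 - x - 12 = (x + 3)(x - 4).
Partial fractions: (x + 31)/((x - 4)*(x + 3)) = -4/(x + 3) + 5/(x - 4).
An antiderivative is F(x) = 5*log(x - 4) - 4*log(x + 3).
Then F(6) - F(5) = (-8*log(3) + 5*log(2)) - (-12*log(2)) = -8*log(3) + 17*log(2).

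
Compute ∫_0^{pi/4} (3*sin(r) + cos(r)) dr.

An antiderivative is F(r) = sin(r) - 3*cos(r).
Then F(pi/4) - F(0) = (-sqrt(2)) - (-3) = 3 - sqrt(2).

3 - sqrt(2)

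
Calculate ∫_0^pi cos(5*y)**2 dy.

pi/2

Use the identity cos^2(5*y) = (1 + cos(10*y))/2.
An antiderivative is F(y) = y/2 + sin(10*y)/20.
Then F(pi) - F(0) = (pi/2) - (0) = pi/2.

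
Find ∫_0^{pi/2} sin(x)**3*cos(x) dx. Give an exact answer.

1/4

Let u = sin(x), so du = cos(x) dx. When x = 0, u = 0; when x = pi/2, u = 1.
The integral becomes ∫ u**3 du from 0 to 1, with antiderivative u**4/4.
Back in x: F(x) = sin(x)**4/4.
Then F(pi/2) - F(0) = (1/4) - (0) = 1/4.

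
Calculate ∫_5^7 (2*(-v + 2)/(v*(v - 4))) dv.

log(5/21)

Factor the denominator: v**2 - 4*v = v(v - 4).
Partial fractions: 2*(-v + 2)/(v*(v - 4)) = -1/v - 1/(v - 4).
An antiderivative is F(v) = -log(v) - log(v - 4).
Then F(7) - F(5) = (-log(21)) - (-log(5)) = log(5/21).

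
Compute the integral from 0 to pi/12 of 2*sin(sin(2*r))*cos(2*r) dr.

1 - cos(1/2)

Let u = sin(2*r), so du = 2*cos(2*r) dr. When r = 0, u = 0; when r = pi/12, u = 1/2.
The integral becomes ∫ sin(u) du from 0 to 1/2, with antiderivative -cos(u).
Back in r: F(r) = -cos(sin(2*r)).
Then F(pi/12) - F(0) = (-cos(1/2)) - (-1) = 1 - cos(1/2).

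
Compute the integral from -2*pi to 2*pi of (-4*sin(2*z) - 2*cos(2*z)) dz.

0

An antiderivative is F(z) = -sin(2*z) + 2*cos(2*z).
Then F(2*pi) - F(-2*pi) = (2) - (2) = 0.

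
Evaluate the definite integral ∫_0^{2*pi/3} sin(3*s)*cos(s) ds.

Use the identity sin(3*s)cos(s) = [sin(4*s) + sin(2*s)]/2.
An antiderivative is F(s) = -cos(2*s)/4 - cos(4*s)/8.
Then F(2*pi/3) - F(0) = (3/16) - (-3/8) = 9/16.

9/16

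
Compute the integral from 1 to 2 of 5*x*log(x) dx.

-15/4 + 10*log(2)

Integrate by parts once (u = ln x, dv = 5*x dx).
An antiderivative is F(x) = 5*x**2*(2*log(x) - 1)/4.
Then F(2) - F(1) = (-5 + 10*log(2)) - (-5/4) = -15/4 + 10*log(2).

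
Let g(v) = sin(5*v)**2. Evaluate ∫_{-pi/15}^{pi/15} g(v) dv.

-sqrt(3)/20 + pi/15

Use the identity sin^2(5*v) = (1 - cos(10*v))/2.
An antiderivative is F(v) = v/2 - sin(10*v)/20.
Then F(pi/15) - F(-pi/15) = (-sqrt(3)/40 + pi/30) - (-pi/30 + sqrt(3)/40) = -sqrt(3)/20 + pi/15.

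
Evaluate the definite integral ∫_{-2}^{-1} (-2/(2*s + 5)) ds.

-log(3)

An antiderivative is F(s) = -log(2*s + 5).
Then F(-1) - F(-2) = (-log(3)) - (0) = -log(3).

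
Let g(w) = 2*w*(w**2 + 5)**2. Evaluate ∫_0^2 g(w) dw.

604/3

Let u = w**2 + 5, so du = 2*w dw. When w = 0, u = 5; when w = 2, u = 9.
The integral becomes ∫ u**2 du from 5 to 9, with antiderivative u**3/3.
Back in w: F(w) = (w**2 + 5)**3/3.
Then F(2) - F(0) = (243) - (125/3) = 604/3.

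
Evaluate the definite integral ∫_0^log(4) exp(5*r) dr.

Let u = exp(r), so du = exp(r) dr. When r = 0, u = 1; when r = log(4), u = 4.
The integral becomes ∫ u**4 du from 1 to 4, with antiderivative u**5/5.
Back in r: F(r) = exp(5*r)/5.
Then F(log(4)) - F(0) = (1024/5) - (1/5) = 1023/5.

1023/5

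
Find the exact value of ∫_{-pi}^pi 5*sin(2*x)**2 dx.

5*pi

Use the identity sin^2(2*x) = (1 - cos(4*x))/2.
An antiderivative is F(x) = 5*x/2 - 5*sin(4*x)/8.
Then F(pi) - F(-pi) = (5*pi/2) - (-5*pi/2) = 5*pi.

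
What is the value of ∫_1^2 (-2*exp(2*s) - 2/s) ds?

-exp(4) - log(4) + exp(2)

An antiderivative is F(s) = -exp(2*s) - 2*log(s).
Then F(2) - F(1) = (-exp(4) - log(4)) - (-exp(2)) = -exp(4) - log(4) + exp(2).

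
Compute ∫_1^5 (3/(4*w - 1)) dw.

-3*log(3)/4 + 3*log(19)/4

An antiderivative is F(w) = 3*log(4*w - 1)/4.
Then F(5) - F(1) = (3*log(19)/4) - (3*log(3)/4) = -3*log(3)/4 + 3*log(19)/4.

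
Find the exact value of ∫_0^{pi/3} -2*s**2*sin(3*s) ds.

Integrate by parts twice (u = s^2, dv = -2*sin(3*s) ds).
An antiderivative is F(s) = 2*s**2*cos(3*s)/3 - 4*s*sin(3*s)/9 - 4*cos(3*s)/27.
Then F(pi/3) - F(0) = (4/27 - 2*pi**2/27) - (-4/27) = 8/27 - 2*pi**2/27.

8/27 - 2*pi**2/27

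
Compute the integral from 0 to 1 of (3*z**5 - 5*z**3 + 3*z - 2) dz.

-5/4

By the power rule, an antiderivative is F(z) = z**6/2 - 5*z**4/4 + 3*z**2/2 - 2*z.
Then F(1) - F(0) = (-5/4) - (0) = -5/4.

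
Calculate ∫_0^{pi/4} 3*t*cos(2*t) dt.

-3/4 + 3*pi/8

Integrate by parts once (u = t, dv = 3*cos(2*t) dt).
An antiderivative is F(t) = 3*t*sin(2*t)/2 + 3*cos(2*t)/4.
Then F(pi/4) - F(0) = (3*pi/8) - (3/4) = -3/4 + 3*pi/8.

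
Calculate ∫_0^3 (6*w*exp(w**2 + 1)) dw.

-3*exp(1)*(1 - exp(9))

Let u = w**2 + 1, so du = 2*w dw. When w = 0, u = 1; when w = 3, u = 10.
The integral becomes 3·∫ exp(u) du from 1 to 10, with antiderivative 3*exp(u).
Back in w: F(w) = 3*exp(w**2 + 1).
Then F(3) - F(0) = (3*exp(10)) - (3*exp(1)) = -3*exp(1)*(1 - exp(9)).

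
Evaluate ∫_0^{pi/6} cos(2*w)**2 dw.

Use the identity cos^2(2*w) = (1 + cos(4*w))/2.
An antiderivative is F(w) = w/2 + sin(4*w)/8.
Then F(pi/6) - F(0) = (sqrt(3)/16 + pi/12) - (0) = sqrt(3)/16 + pi/12.

sqrt(3)/16 + pi/12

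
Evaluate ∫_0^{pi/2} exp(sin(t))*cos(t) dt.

Let u = sin(t), so du = cos(t) dt. When t = 0, u = 0; when t = pi/2, u = 1.
The integral becomes ∫ exp(u) du from 0 to 1, with antiderivative exp(u).
Back in t: F(t) = exp(sin(t)).
Then F(pi/2) - F(0) = (E) - (1) = -1 + E.

-1 + E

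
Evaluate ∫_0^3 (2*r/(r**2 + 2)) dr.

Let u = r**2 + 2, so du = 2*r dr. When r = 0, u = 2; when r = 3, u = 11.
The integral becomes ∫ 1/u du from 2 to 11, with antiderivative log(u).
Back in r: F(r) = log(r**2 + 2).
Then F(3) - F(0) = (log(11)) - (log(2)) = log(11/2).

log(11/2)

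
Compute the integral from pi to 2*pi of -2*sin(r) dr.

An antiderivative is F(r) = 2*cos(r).
Then F(2*pi) - F(pi) = (2) - (-2) = 4.

4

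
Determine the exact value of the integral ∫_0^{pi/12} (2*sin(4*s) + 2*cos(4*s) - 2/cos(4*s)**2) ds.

1/4 - sqrt(3)/4

An antiderivative is F(s) = sin(4*s)/2 - cos(4*s)/2 - tan(4*s)/2.
Then F(pi/12) - F(0) = (-sqrt(3)/4 - 1/4) - (-1/2) = 1/4 - sqrt(3)/4.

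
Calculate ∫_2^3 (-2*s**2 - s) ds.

-91/6

By the power rule, an antiderivative is F(s) = -2*s**3/3 - s**2/2.
Then F(3) - F(2) = (-45/2) - (-22/3) = -91/6.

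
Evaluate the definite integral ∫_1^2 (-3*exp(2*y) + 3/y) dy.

An antiderivative is F(y) = -3*exp(2*y)/2 + 3*log(y).
Then F(2) - F(1) = (-3*exp(4)/2 + log(8)) - (-3*exp(2)/2) = -3*exp(4)/2 + log(8) + 3*exp(2)/2.

-3*exp(4)/2 + log(8) + 3*exp(2)/2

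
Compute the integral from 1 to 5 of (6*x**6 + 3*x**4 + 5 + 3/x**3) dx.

12050372/175

By the power rule, an antiderivative is F(x) = 6*x**7/7 + 3*x**5/5 + 5*x - 3/(2*x**2).
Then F(5) - F(1) = (24102479/350) - (347/70) = 12050372/175.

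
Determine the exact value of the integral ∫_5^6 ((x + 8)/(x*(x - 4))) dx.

log(50/9)

Factor the denominator: x**2 - 4*x = x(x - 4).
Partial fractions: (x + 8)/(x*(x - 4)) = -2/x + 3/(x - 4).
An antiderivative is F(x) = -2*log(x) + 3*log(x - 4).
Then F(6) - F(5) = (log(2/9)) - (-log(25)) = log(50/9).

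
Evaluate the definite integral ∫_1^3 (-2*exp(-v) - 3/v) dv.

An antiderivative is F(v) = -3*log(v) + 2*exp(-v).
Then F(3) - F(1) = (-3*log(3) + 2*exp(-3)) - (2*exp(-1)) = -3*log(3) - 2*exp(-1) + 2*exp(-3).

-3*log(3) - 2*exp(-1) + 2*exp(-3)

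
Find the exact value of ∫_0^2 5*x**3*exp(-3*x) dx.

Integrate by parts 3 times (u = x^3, dv = 5*exp(-3*x) dx).
An antiderivative is F(x) = (-45*x**3 - 45*x**2 - 30*x - 10)*exp(-3*x)/27.
Then F(2) - F(0) = (-610*exp(-6)/27) - (-10/27) = 10/27 - 610*exp(-6)/27.

10/27 - 610*exp(-6)/27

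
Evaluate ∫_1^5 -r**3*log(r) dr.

39 - 625*log(5)/4

Integrate by parts once (u = ln r, dv = -r**3 dr).
An antiderivative is F(r) = -r**4*(4*log(r) - 1)/16.
Then F(5) - F(1) = (625/16 - 625*log(5)/4) - (1/16) = 39 - 625*log(5)/4.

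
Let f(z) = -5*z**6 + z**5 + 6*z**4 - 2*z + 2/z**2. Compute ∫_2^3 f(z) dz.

By the power rule, an antiderivative is F(z) = -5*z**7/7 + z**6/6 + 6*z**5/5 - z**2 - 2/z.
Then F(3) - F(2) = (-243329/210) - (-4973/105) = -233383/210.

-233383/210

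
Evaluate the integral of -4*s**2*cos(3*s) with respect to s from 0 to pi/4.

sqrt(2)*(-9*pi**2 + 32 + 24*pi)/216

Integrate by parts twice (u = s^2, dv = -4*cos(3*s) ds).
An antiderivative is F(s) = -4*s**2*sin(3*s)/3 - 8*s*cos(3*s)/9 + 8*sin(3*s)/27.
Then F(pi/4) - F(0) = (sqrt(2)*(-9*pi**2 + 32 + 24*pi)/216) - (0) = sqrt(2)*(-9*pi**2 + 32 + 24*pi)/216.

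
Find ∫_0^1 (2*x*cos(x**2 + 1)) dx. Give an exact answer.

Let u = x**2 + 1, so du = 2*x dx. When x = 0, u = 1; when x = 1, u = 2.
The integral becomes ∫ cos(u) du from 1 to 2, with antiderivative sin(u).
Back in x: F(x) = sin(x**2 + 1).
Then F(1) - F(0) = (sin(2)) - (sin(1)) = -sin(1) + sin(2).

-sin(1) + sin(2)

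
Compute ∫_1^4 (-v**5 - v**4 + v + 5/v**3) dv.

-140361/160

By the power rule, an antiderivative is F(v) = -v**6/6 - v**5/5 + v**2/2 - 5/(2*v**2).
Then F(4) - F(1) = (-422219/480) - (-71/30) = -140361/160.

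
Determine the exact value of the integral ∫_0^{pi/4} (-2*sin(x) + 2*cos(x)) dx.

-2 + 2*sqrt(2)

An antiderivative is F(x) = 2*sin(x) + 2*cos(x).
Then F(pi/4) - F(0) = (2*sqrt(2)) - (2) = -2 + 2*sqrt(2).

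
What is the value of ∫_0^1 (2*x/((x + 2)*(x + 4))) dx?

Factor the denominator: x**2 + 6*x + 8 = (x + 4)(x + 2).
Partial fractions: 2*x/((x + 2)*(x + 4)) = 4/(x + 4) - 2/(x + 2).
An antiderivative is F(x) = -2*log(x + 2) + 4*log(x + 4).
Then F(1) - F(0) = (-2*log(3) + 4*log(5)) - (log(64)) = -6*log(2) - 2*log(3) + 4*log(5).

-6*log(2) - 2*log(3) + 4*log(5)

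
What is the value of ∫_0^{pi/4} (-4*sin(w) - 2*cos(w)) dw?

An antiderivative is F(w) = -2*sin(w) + 4*cos(w).
Then F(pi/4) - F(0) = (sqrt(2)) - (4) = -4 + sqrt(2).

-4 + sqrt(2)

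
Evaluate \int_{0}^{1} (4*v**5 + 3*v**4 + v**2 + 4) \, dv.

By the power rule, an antiderivative is F(v) = 2*v**6/3 + 3*v**5/5 + v**3/3 + 4*v.
Then F(1) - F(0) = (28/5) - (0) = 28/5.

28/5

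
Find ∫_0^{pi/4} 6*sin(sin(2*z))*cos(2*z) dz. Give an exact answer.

Let u = sin(2*z), so du = 2*cos(2*z) dz. When z = 0, u = 0; when z = pi/4, u = 1.
The integral becomes 3·∫ sin(u) du from 0 to 1, with antiderivative -3*cos(u).
Back in z: F(z) = -3*cos(sin(2*z)).
Then F(pi/4) - F(0) = (-3*cos(1)) - (-3) = 3 - 3*cos(1).

3 - 3*cos(1)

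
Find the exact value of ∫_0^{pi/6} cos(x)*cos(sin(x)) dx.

sin(1/2)

Let u = sin(x), so du = cos(x) dx. When x = 0, u = 0; when x = pi/6, u = 1/2.
The integral becomes ∫ cos(u) du from 0 to 1/2, with antiderivative sin(u).
Back in x: F(x) = sin(sin(x)).
Then F(pi/6) - F(0) = (sin(1/2)) - (0) = sin(1/2).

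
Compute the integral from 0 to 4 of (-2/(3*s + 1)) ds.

An antiderivative is F(s) = -2*log(3*s + 1)/3.
Then F(4) - F(0) = (-2*log(13)/3) - (0) = -2*log(13)/3.

-2*log(13)/3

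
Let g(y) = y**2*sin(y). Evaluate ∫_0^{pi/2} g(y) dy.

-2 + pi

Integrate by parts twice (u = y^2, dv = sin(y) dy).
An antiderivative is F(y) = -y**2*cos(y) + 2*y*sin(y) + 2*cos(y).
Then F(pi/2) - F(0) = (pi) - (2) = -2 + pi.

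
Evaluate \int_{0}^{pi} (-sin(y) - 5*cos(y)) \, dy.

-2

An antiderivative is F(y) = -5*sin(y) + cos(y).
Then F(pi) - F(0) = (-1) - (1) = -2.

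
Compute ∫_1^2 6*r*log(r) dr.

-9/2 + 12*log(2)

Integrate by parts once (u = ln r, dv = 6*r dr).
An antiderivative is F(r) = 3*r**2*(2*log(r) - 1)/2.
Then F(2) - F(1) = (-6 + 12*log(2)) - (-3/2) = -9/2 + 12*log(2).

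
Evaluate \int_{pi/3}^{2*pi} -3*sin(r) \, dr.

An antiderivative is F(r) = 3*cos(r).
Then F(2*pi) - F(pi/3) = (3) - (3/2) = 3/2.

3/2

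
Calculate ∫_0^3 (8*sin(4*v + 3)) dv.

Let u = 4*v + 3, so du = 4 dv. When v = 0, u = 3; when v = 3, u = 15.
The integral becomes 2·∫ sin(u) du from 3 to 15, with antiderivative -2*cos(u).
Back in v: F(v) = -2*cos(4*v + 3).
Then F(3) - F(0) = (-2*cos(15)) - (-2*cos(3)) = 2*cos(3) - 2*cos(15).

2*cos(3) - 2*cos(15)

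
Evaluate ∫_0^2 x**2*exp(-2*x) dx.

Integrate by parts twice (u = x^2, dv = exp(-2*x) dx).
An antiderivative is F(x) = (-2*x**2 - 2*x - 1)*exp(-2*x)/4.
Then F(2) - F(0) = (-13*exp(-4)/4) - (-1/4) = (-13 + exp(4))*exp(-4)/4.

(-13 + exp(4))*exp(-4)/4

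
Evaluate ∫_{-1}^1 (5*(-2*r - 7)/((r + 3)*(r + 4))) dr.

Factor the denominator: r**2 + 7*r + 12 = (r + 4)(r + 3).
Partial fractions: 5*(-2*r - 7)/((r + 3)*(r + 4)) = -5/(r + 4) - 5/(r + 3).
An antiderivative is F(r) = -5*log(r + 3) - 5*log(r + 4).
Then F(1) - F(-1) = (-5*log(5) - 10*log(2)) - (-5*log(3) - 5*log(2)) = -5*log(5) - 5*log(2) + 5*log(3).

-5*log(5) - 5*log(2) + 5*log(3)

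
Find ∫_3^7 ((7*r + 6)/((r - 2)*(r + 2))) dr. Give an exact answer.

4*log(3) + 3*log(5)

Factor the denominator: r**2 - 4 = (r + 2)(r - 2).
Partial fractions: (7*r + 6)/((r - 2)*(r + 2)) = 2/(r + 2) + 5/(r - 2).
An antiderivative is F(r) = 5*log(r - 2) + 2*log(r + 2).
Then F(7) - F(3) = (4*log(3) + 5*log(5)) - (log(25)) = 4*log(3) + 3*log(5).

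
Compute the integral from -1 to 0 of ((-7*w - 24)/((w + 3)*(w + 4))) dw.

Factor the denominator: w**2 + 7*w + 12 = (w + 4)(w + 3).
Partial fractions: (-7*w - 24)/((w + 3)*(w + 4)) = -4/(w + 4) - 3/(w + 3).
An antiderivative is F(w) = -3*log(w + 3) - 4*log(w + 4).
Then F(0) - F(-1) = (-8*log(2) - 3*log(3)) - (-4*log(3) - 3*log(2)) = log(3/32).

log(3/32)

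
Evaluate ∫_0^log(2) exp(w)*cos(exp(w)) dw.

Let u = exp(w), so du = exp(w) dw. When w = 0, u = 1; when w = log(2), u = 2.
The integral becomes ∫ cos(u) du from 1 to 2, with antiderivative sin(u).
Back in w: F(w) = sin(exp(w)).
Then F(log(2)) - F(0) = (sin(2)) - (sin(1)) = -sin(1) + sin(2).

-sin(1) + sin(2)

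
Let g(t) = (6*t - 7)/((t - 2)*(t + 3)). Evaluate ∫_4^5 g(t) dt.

Factor the denominator: t**2 + t - 6 = (t + 3)(t - 2).
Partial fractions: (6*t - 7)/((t - 2)*(t + 3)) = 5/(t + 3) + 1/(t - 2).
An antiderivative is F(t) = log(t - 2) + 5*log(t + 3).
Then F(5) - F(4) = (log(3) + 15*log(2)) - (log(2) + 5*log(7)) = -5*log(7) + log(3) + 14*log(2).

-5*log(7) + log(3) + 14*log(2)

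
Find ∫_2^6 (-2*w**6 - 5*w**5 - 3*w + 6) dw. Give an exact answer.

-2494712/21

By the power rule, an antiderivative is F(w) = -2*w**7/7 - 5*w**6/6 - 3*w**2/2 + 6*w.
Then F(6) - F(2) = (-832158/7) - (-1762/21) = -2494712/21.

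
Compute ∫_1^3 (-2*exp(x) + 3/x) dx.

-2*exp(3) + log(27) + 2*exp(1)

An antiderivative is F(x) = -2*exp(x) + 3*log(x).
Then F(3) - F(1) = (-2*exp(3) + log(27)) - (-2*exp(1)) = -2*exp(3) + log(27) + 2*exp(1).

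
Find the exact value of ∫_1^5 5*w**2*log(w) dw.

-620/9 + 625*log(5)/3

Integrate by parts once (u = ln w, dv = 5*w**2 dw).
An antiderivative is F(w) = 5*w**3*(3*log(w) - 1)/9.
Then F(5) - F(1) = (-625/9 + 625*log(5)/3) - (-5/9) = -620/9 + 625*log(5)/3.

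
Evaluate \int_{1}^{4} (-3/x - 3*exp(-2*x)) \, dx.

-6*log(2) - 3*exp(-2)/2 + 3*exp(-8)/2

An antiderivative is F(x) = -3*log(x) + 3*exp(-2*x)/2.
Then F(4) - F(1) = (-6*log(2) + 3*exp(-8)/2) - (3*exp(-2)/2) = -6*log(2) - 3*exp(-2)/2 + 3*exp(-8)/2.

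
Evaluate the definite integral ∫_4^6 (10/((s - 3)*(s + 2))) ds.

log(81/16)

Factor the denominator: s**2 - s - 6 = (s + 2)(s - 3).
Partial fractions: 10/((s - 3)*(s + 2)) = -2/(s + 2) + 2/(s - 3).
An antiderivative is F(s) = 2*log(s - 3) - 2*log(s + 2).
Then F(6) - F(4) = (log(9/64)) - (-log(36)) = log(81/16).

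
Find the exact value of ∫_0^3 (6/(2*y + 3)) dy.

log(27)

Let u = 2*y + 3, so du = 2 dy. When y = 0, u = 3; when y = 3, u = 9.
The integral becomes 3·∫ 1/u du from 3 to 9, with antiderivative 3*log(u).
Back in y: F(y) = 3*log(2*y + 3).
Then F(3) - F(0) = (6*log(3)) - (log(27)) = log(27).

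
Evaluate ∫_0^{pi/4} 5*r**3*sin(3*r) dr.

Integrate by parts 3 times (u = r^3, dv = 5*sin(3*r) dr).
An antiderivative is F(r) = -5*r**3*cos(3*r)/3 + 5*r**2*sin(3*r)/3 + 10*r*cos(3*r)/9 - 10*sin(3*r)/27.
Then F(pi/4) - F(0) = (5*sqrt(2)*(-96*pi - 128 + 9*pi**3 + 36*pi**2)/3456) - (0) = 5*sqrt(2)*(-96*pi - 128 + 9*pi**3 + 36*pi**2)/3456.

5*sqrt(2)*(-96*pi - 128 + 9*pi**3 + 36*pi**2)/3456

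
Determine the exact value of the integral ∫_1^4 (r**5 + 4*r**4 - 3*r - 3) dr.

7347/5

By the power rule, an antiderivative is F(r) = r**6/6 + 4*r**5/5 - 3*r**2/2 - 3*r.
Then F(4) - F(1) = (21988/15) - (-53/15) = 7347/5.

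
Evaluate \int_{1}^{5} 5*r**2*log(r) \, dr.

-620/9 + 625*log(5)/3

Integrate by parts once (u = ln r, dv = 5*r**2 dr).
An antiderivative is F(r) = 5*r**3*(3*log(r) - 1)/9.
Then F(5) - F(1) = (-625/9 + 625*log(5)/3) - (-5/9) = -620/9 + 625*log(5)/3.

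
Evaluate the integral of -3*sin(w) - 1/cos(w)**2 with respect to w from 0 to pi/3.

-sqrt(3) - 3/2

An antiderivative is F(w) = 3*cos(w) - tan(w).
Then F(pi/3) - F(0) = (3/2 - sqrt(3)) - (3) = -sqrt(3) - 3/2.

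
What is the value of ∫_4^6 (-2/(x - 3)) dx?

-log(9)

An antiderivative is F(x) = -2*log(x - 3).
Then F(6) - F(4) = (-log(9)) - (0) = -log(9).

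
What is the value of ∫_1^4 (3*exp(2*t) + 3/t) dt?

-3*exp(2)/2 + log(64) + 3*exp(8)/2

An antiderivative is F(t) = 3*exp(2*t)/2 + 3*log(t).
Then F(4) - F(1) = (log(64) + 3*exp(8)/2) - (3*exp(2)/2) = -3*exp(2)/2 + log(64) + 3*exp(8)/2.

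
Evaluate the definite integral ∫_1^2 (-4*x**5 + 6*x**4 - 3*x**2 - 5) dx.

-84/5

By the power rule, an antiderivative is F(x) = -2*x**6/3 + 6*x**5/5 - x**3 - 5*x.
Then F(2) - F(1) = (-334/15) - (-82/15) = -84/5.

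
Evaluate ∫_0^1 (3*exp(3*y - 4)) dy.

Let u = 3*y - 4, so du = 3 dy. When y = 0, u = -4; when y = 1, u = -1.
The integral becomes ∫ exp(u) du from -4 to -1, with antiderivative exp(u).
Back in y: F(y) = exp(3*y - 4).
Then F(1) - F(0) = (exp(-1)) - (exp(-4)) = -(1 - exp(3))*exp(-4).

-(1 - exp(3))*exp(-4)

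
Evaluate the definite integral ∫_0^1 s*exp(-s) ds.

Integrate by parts once (u = s, dv = exp(-s) ds).
An antiderivative is F(s) = (-s - 1)*exp(-s).
Then F(1) - F(0) = (-2*exp(-1)) - (-1) = 1 - 2*exp(-1).

1 - 2*exp(-1)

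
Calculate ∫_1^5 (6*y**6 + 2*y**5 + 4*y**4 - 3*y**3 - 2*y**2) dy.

By the power rule, an antiderivative is F(y) = 6*y**7/7 + y**6/3 + 4*y**5/5 - 3*y**4/4 - 2*y**3/3.
Then F(5) - F(1) = (2075375/28) - (241/420) = 7782596/105.

7782596/105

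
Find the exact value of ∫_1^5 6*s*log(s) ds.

Integrate by parts once (u = ln s, dv = 6*s ds).
An antiderivative is F(s) = 3*s**2*(2*log(s) - 1)/2.
Then F(5) - F(1) = (-75/2 + 75*log(5)) - (-3/2) = -36 + 75*log(5).

-36 + 75*log(5)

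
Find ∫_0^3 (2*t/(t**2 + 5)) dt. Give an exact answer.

log(14/5)

Let u = t**2 + 5, so du = 2*t dt. When t = 0, u = 5; when t = 3, u = 14.
The integral becomes ∫ 1/u du from 5 to 14, with antiderivative log(u).
Back in t: F(t) = log(t**2 + 5).
Then F(3) - F(0) = (log(14)) - (log(5)) = log(14/5).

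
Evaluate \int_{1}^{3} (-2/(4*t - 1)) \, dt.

An antiderivative is F(t) = -log(4*t - 1)/2.
Then F(3) - F(1) = (-log(11)/2) - (-log(3)/2) = -log(11)/2 + log(3)/2.

-log(11)/2 + log(3)/2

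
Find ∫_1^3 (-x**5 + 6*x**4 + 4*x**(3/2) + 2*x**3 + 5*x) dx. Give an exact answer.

By the power rule, an antiderivative is F(x) = -x**6/6 + 8*x**(5/2)/5 + 6*x**5/5 + x**4/2 + 5*x**2/2.
Then F(3) - F(1) = (72*sqrt(3)/5 + 2331/10) - (169/30) = 72*sqrt(3)/5 + 3412/15.

72*sqrt(3)/5 + 3412/15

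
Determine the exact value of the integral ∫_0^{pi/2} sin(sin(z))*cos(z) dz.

1 - cos(1)

Let u = sin(z), so du = cos(z) dz. When z = 0, u = 0; when z = pi/2, u = 1.
The integral becomes ∫ sin(u) du from 0 to 1, with antiderivative -cos(u).
Back in z: F(z) = -cos(sin(z)).
Then F(pi/2) - F(0) = (-cos(1)) - (-1) = 1 - cos(1).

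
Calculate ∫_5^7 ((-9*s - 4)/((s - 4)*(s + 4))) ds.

Factor the denominator: s**2 - 16 = (s + 4)(s - 4).
Partial fractions: (-9*s - 4)/((s - 4)*(s + 4)) = -4/(s + 4) - 5/(s - 4).
An antiderivative is F(s) = -5*log(s - 4) - 4*log(s + 4).
Then F(7) - F(5) = (-4*log(11) - 5*log(3)) - (-8*log(3)) = -4*log(11) + 3*log(3).

-4*log(11) + 3*log(3)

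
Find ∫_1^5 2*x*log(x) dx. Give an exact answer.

-12 + 25*log(5)

Integrate by parts once (u = ln x, dv = 2*x dx).
An antiderivative is F(x) = x**2*(2*log(x) - 1)/2.
Then F(5) - F(1) = (-25/2 + 25*log(5)) - (-1/2) = -12 + 25*log(5).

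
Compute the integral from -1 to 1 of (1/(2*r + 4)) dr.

log(3)/2

An antiderivative is F(r) = log(2*r + 4)/2.
Then F(1) - F(-1) = (log(6)/2) - (log(2)/2) = log(3)/2.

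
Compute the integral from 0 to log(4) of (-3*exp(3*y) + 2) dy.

-63 + log(16)

An antiderivative is F(y) = -exp(3*y) + 2*y.
Then F(log(4)) - F(0) = (-64 + 4*log(2)) - (-1) = -63 + log(16).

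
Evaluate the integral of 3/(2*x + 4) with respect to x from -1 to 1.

3*log(3)/2

An antiderivative is F(x) = 3*log(2*x + 4)/2.
Then F(1) - F(-1) = (3*log(6)/2) - (3*log(2)/2) = 3*log(3)/2.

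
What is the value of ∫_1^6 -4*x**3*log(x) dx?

Integrate by parts once (u = ln x, dv = -4*x**3 dx).
An antiderivative is F(x) = -x**4*(4*log(x) - 1)/4.
Then F(6) - F(1) = (-1296*log(3) - 1296*log(2) + 324) - (1/4) = -1296*log(3) - 1296*log(2) + 1295/4.

-1296*log(3) - 1296*log(2) + 1295/4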